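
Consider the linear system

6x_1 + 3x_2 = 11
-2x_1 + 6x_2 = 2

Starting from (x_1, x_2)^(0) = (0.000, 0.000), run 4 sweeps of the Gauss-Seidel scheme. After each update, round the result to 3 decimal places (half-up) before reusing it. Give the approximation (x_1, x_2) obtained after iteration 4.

Iteration 1:
  x_1 = (11 - (3)·0.000) / (6) = 1.833
  x_2 = (2 - (-2)·1.833) / (6) = 0.944
Iteration 2:
  x_1 = (11 - (3)·0.944) / (6) = 1.361
  x_2 = (2 - (-2)·1.361) / (6) = 0.787
Iteration 3:
  x_1 = (11 - (3)·0.787) / (6) = 1.440
  x_2 = (2 - (-2)·1.440) / (6) = 0.813
Iteration 4:
  x_1 = (11 - (3)·0.813) / (6) = 1.427
  x_2 = (2 - (-2)·1.427) / (6) = 0.809

(1.427, 0.809)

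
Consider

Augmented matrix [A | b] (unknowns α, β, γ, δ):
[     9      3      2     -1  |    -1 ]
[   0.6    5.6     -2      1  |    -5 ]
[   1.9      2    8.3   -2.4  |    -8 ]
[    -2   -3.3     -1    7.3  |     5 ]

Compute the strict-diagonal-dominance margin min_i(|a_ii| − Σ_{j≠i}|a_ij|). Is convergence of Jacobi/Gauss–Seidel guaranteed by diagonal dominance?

1

row 1: |9| − (3+2+1) = 3
row 2: |5.6| − (0.6+2+1) = 2
row 3: |8.3| − (1.9+2+2.4) = 2
row 4: |7.3| − (2+3.3+1) = 1
minimum over rows = 1 → strictly diagonally dominant (convergence guaranteed)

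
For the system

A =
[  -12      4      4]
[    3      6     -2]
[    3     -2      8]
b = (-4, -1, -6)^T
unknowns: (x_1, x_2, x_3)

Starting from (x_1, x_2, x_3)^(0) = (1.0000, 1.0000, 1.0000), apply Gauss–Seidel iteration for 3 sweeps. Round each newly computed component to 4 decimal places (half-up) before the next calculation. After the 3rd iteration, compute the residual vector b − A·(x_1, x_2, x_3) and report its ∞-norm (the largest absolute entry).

Iteration 1:
  x_1 = (-4 - (4)·1.0000 - (4)·1.0000) / (-12) = 1.0000
  x_2 = (-1 - (3)·1.0000 - (-2)·1.0000) / (6) = -0.3333
  x_3 = (-6 - (3)·1.0000 - (-2)·-0.3333) / (8) = -1.2083
Iteration 2:
  x_1 = (-4 - (4)·-0.3333 - (4)·-1.2083) / (-12) = -0.1805
  x_2 = (-1 - (3)·-0.1805 - (-2)·-1.2083) / (6) = -0.4792
  x_3 = (-6 - (3)·-0.1805 - (-2)·-0.4792) / (8) = -0.8021
Iteration 3:
  x_1 = (-4 - (4)·-0.4792 - (4)·-0.8021) / (-12) = -0.0938
  x_2 = (-1 - (3)·-0.0938 - (-2)·-0.8021) / (6) = -0.3871
  x_3 = (-6 - (3)·-0.0938 - (-2)·-0.3871) / (8) = -0.8116
Residual b − A·x = (-0.3308, -0.0192, 0.0000); ∞-norm = 0.3308

0.3308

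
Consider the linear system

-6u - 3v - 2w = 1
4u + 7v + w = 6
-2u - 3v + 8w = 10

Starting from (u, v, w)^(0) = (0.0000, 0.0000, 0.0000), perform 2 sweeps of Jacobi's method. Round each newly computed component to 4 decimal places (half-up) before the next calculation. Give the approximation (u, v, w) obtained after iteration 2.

Iteration 1:
  u = (1 - (-3)·0.0000 - (-2)·0.0000) / (-6) = -0.1667
  v = (6 - (4)·0.0000 - (1)·0.0000) / (7) = 0.8571
  w = (10 - (-2)·0.0000 - (-3)·0.0000) / (8) = 1.2500
Iteration 2:
  u = (1 - (-3)·0.8571 - (-2)·1.2500) / (-6) = -1.0119
  v = (6 - (4)·-0.1667 - (1)·1.2500) / (7) = 0.7738
  w = (10 - (-2)·-0.1667 - (-3)·0.8571) / (8) = 1.5297

(-1.0119, 0.7738, 1.5297)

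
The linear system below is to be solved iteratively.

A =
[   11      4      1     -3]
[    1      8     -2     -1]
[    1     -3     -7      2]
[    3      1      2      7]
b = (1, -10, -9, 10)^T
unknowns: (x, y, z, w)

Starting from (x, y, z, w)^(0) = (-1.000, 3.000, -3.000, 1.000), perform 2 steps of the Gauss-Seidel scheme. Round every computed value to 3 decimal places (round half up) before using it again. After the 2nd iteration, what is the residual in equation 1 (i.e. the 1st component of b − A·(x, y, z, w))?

Iteration 1:
  x = (1 - (4)·3.000 - (1)·-3.000 - (-3)·1.000) / (11) = -0.455
  y = (-10 - (1)·-0.455 - (-2)·-3.000 - (-1)·1.000) / (8) = -1.818
  z = (-9 - (1)·-0.455 - (-3)·-1.818 - (2)·1.000) / (-7) = 2.286
  w = (10 - (3)·-0.455 - (1)·-1.818 - (2)·2.286) / (7) = 1.230
Iteration 2:
  x = (1 - (4)·-1.818 - (1)·2.286 - (-3)·1.230) / (11) = 0.880
  y = (-10 - (1)·0.880 - (-2)·2.286 - (-1)·1.230) / (8) = -0.635
  z = (-9 - (1)·0.880 - (-3)·-0.635 - (2)·1.230) / (-7) = 2.035
  w = (10 - (3)·0.880 - (1)·-0.635 - (2)·2.035) / (7) = 0.561
Residual b − A·x = (-6.492, -1.169, 1.338, -0.002)

-6.492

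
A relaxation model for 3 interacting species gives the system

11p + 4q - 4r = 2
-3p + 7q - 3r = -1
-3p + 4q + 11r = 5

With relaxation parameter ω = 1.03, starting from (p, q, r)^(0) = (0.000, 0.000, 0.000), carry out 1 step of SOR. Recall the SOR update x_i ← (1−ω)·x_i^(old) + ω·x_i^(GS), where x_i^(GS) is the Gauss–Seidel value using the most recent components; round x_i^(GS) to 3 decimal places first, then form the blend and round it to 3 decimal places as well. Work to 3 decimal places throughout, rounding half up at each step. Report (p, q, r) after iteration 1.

Iteration 1:
  p: GS value = (2 - (4)·0.000 - (-4)·0.000) / (11) = 0.182;  p ← (1−ω)·0.000 + ω·0.182 = 0.187
  q: GS value = (-1 - (-3)·0.187 - (-3)·0.000) / (7) = -0.063;  q ← (1−ω)·0.000 + ω·-0.063 = -0.065
  r: GS value = (5 - (-3)·0.187 - (4)·-0.065) / (11) = 0.529;  r ← (1−ω)·0.000 + ω·0.529 = 0.545

(0.187, -0.065, 0.545)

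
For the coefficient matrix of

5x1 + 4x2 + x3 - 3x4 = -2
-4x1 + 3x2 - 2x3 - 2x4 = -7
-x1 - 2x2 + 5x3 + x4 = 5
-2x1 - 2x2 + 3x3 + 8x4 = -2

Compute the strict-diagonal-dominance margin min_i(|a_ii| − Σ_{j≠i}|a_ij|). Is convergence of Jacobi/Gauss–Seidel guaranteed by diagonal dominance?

row 1: |5| − (4+1+3) = -3
row 2: |3| − (4+2+2) = -5
row 3: |5| − (1+2+1) = 1
row 4: |8| − (2+2+3) = 1
minimum over rows = -5 → not strictly diagonally dominant

-5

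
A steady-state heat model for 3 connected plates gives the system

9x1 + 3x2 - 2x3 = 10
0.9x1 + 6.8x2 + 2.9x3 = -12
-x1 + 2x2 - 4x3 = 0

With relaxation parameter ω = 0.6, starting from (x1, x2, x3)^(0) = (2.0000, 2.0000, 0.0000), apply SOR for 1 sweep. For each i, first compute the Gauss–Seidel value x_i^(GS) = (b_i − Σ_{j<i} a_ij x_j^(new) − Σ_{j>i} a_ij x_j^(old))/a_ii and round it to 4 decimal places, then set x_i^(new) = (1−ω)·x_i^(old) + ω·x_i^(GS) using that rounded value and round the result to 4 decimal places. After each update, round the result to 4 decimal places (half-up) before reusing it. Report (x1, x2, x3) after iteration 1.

Iteration 1:
  x1: GS value = (10 - (3)·2.0000 - (-2)·0.0000) / (9) = 0.4444;  x1 ← (1−ω)·2.0000 + ω·0.4444 = 1.0666
  x2: GS value = (-12 - (0.9)·1.0666 - (2.9)·0.0000) / (6.8) = -1.9059;  x2 ← (1−ω)·2.0000 + ω·-1.9059 = -0.3435
  x3: GS value = (0 - (-1)·1.0666 - (2)·-0.3435) / (-4) = -0.4384;  x3 ← (1−ω)·0.0000 + ω·-0.4384 = -0.2630

(1.0666, -0.3435, -0.2630)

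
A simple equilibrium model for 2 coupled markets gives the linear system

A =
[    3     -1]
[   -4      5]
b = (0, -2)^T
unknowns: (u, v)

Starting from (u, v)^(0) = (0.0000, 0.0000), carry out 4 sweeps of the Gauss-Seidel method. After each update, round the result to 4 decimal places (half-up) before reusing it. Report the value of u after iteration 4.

-0.1784

Iteration 1:
  u = (0 - (-1)·0.0000) / (3) = 0.0000
  v = (-2 - (-4)·0.0000) / (5) = -0.4000
Iteration 2:
  u = (0 - (-1)·-0.4000) / (3) = -0.1333
  v = (-2 - (-4)·-0.1333) / (5) = -0.5066
Iteration 3:
  u = (0 - (-1)·-0.5066) / (3) = -0.1689
  v = (-2 - (-4)·-0.1689) / (5) = -0.5351
Iteration 4:
  u = (0 - (-1)·-0.5351) / (3) = -0.1784
  v = (-2 - (-4)·-0.1784) / (5) = -0.5427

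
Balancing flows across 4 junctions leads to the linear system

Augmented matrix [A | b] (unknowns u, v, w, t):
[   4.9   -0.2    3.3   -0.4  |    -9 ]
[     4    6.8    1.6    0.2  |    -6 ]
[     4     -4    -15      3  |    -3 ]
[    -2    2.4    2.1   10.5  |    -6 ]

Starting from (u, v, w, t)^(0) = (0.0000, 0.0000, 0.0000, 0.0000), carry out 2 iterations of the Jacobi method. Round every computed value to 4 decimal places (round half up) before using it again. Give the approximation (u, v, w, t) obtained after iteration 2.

Iteration 1:
  u = (-9 - (-0.2)·0.0000 - (3.3)·0.0000 - (-0.4)·0.0000) / (4.9) = -1.8367
  v = (-6 - (4)·0.0000 - (1.6)·0.0000 - (0.2)·0.0000) / (6.8) = -0.8824
  w = (-3 - (4)·0.0000 - (-4)·0.0000 - (3)·0.0000) / (-15) = 0.2000
  t = (-6 - (-2)·0.0000 - (2.4)·0.0000 - (2.1)·0.0000) / (10.5) = -0.5714
Iteration 2:
  u = (-9 - (-0.2)·-0.8824 - (3.3)·0.2000 - (-0.4)·-0.5714) / (4.9) = -2.0541
  v = (-6 - (4)·-1.8367 - (1.6)·0.2000 - (0.2)·-0.5714) / (6.8) = 0.1678
  w = (-3 - (4)·-1.8367 - (-4)·-0.8824 - (3)·-0.5714) / (-15) = -0.1688
  t = (-6 - (-2)·-1.8367 - (2.4)·-0.8824 - (2.1)·0.2000) / (10.5) = -0.7596

(-2.0541, 0.1678, -0.1688, -0.7596)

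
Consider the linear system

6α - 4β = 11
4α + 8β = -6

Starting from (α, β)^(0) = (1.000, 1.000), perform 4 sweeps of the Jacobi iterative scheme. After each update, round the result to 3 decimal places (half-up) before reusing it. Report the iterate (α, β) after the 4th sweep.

(1.000, -1.000)

Iteration 1:
  α = (11 - (-4)·1.000) / (6) = 2.500
  β = (-6 - (4)·1.000) / (8) = -1.250
Iteration 2:
  α = (11 - (-4)·-1.250) / (6) = 1.000
  β = (-6 - (4)·2.500) / (8) = -2.000
Iteration 3:
  α = (11 - (-4)·-2.000) / (6) = 0.500
  β = (-6 - (4)·1.000) / (8) = -1.250
Iteration 4:
  α = (11 - (-4)·-1.250) / (6) = 1.000
  β = (-6 - (4)·0.500) / (8) = -1.000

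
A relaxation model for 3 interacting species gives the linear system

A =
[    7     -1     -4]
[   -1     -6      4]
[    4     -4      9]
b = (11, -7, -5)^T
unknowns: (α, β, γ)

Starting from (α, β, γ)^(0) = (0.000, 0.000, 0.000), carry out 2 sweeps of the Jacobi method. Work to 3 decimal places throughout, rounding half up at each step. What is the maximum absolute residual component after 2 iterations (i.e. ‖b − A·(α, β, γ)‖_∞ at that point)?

Iteration 1:
  α = (11 - (-1)·0.000 - (-4)·0.000) / (7) = 1.571
  β = (-7 - (-1)·0.000 - (4)·0.000) / (-6) = 1.167
  γ = (-5 - (4)·0.000 - (-4)·0.000) / (9) = -0.556
Iteration 2:
  α = (11 - (-1)·1.167 - (-4)·-0.556) / (7) = 1.420
  β = (-7 - (-1)·1.571 - (4)·-0.556) / (-6) = 0.534
  γ = (-5 - (4)·1.571 - (-4)·1.167) / (9) = -0.735
Residual b − A·x = (-1.346, 0.564, -1.929); ∞-norm = 1.929

1.929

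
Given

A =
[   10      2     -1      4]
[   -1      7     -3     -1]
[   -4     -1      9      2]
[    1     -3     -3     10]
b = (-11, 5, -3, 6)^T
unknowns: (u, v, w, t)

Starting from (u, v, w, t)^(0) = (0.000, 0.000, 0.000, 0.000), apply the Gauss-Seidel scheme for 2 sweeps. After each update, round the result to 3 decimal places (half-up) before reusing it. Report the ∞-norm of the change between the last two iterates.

0.447

Iteration 1:
  u = (-11 - (2)·0.000 - (-1)·0.000 - (4)·0.000) / (10) = -1.100
  v = (5 - (-1)·-1.100 - (-3)·0.000 - (-1)·0.000) / (7) = 0.557
  w = (-3 - (-4)·-1.100 - (-1)·0.557 - (2)·0.000) / (9) = -0.760
  t = (6 - (1)·-1.100 - (-3)·0.557 - (-3)·-0.760) / (10) = 0.649
Iteration 2:
  u = (-11 - (2)·0.557 - (-1)·-0.760 - (4)·0.649) / (10) = -1.547
  v = (5 - (-1)·-1.547 - (-3)·-0.760 - (-1)·0.649) / (7) = 0.260
  w = (-3 - (-4)·-1.547 - (-1)·0.260 - (2)·0.649) / (9) = -1.136
  t = (6 - (1)·-1.547 - (-3)·0.260 - (-3)·-1.136) / (10) = 0.492
Change: (-0.447, -0.297, -0.376, -0.157) → max |·| = 0.447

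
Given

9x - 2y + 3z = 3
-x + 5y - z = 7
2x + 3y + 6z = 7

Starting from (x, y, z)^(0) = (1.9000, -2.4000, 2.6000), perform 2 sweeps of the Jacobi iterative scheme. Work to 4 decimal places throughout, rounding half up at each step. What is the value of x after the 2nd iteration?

Iteration 1:
  x = (3 - (-2)·-2.4000 - (3)·2.6000) / (9) = -1.0667
  y = (7 - (-1)·1.9000 - (-1)·2.6000) / (5) = 2.3000
  z = (7 - (2)·1.9000 - (3)·-2.4000) / (6) = 1.7333
Iteration 2:
  x = (3 - (-2)·2.3000 - (3)·1.7333) / (9) = 0.2667
  y = (7 - (-1)·-1.0667 - (-1)·1.7333) / (5) = 1.5333
  z = (7 - (2)·-1.0667 - (3)·2.3000) / (6) = 0.3722

0.2667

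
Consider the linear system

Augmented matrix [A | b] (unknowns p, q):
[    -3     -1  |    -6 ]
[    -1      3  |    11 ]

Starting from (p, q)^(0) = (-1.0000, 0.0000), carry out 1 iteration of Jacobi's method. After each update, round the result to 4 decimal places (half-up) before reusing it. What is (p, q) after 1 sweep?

(2.0000, 3.3333)

Iteration 1:
  p = (-6 - (-1)·0.0000) / (-3) = 2.0000
  q = (11 - (-1)·-1.0000) / (3) = 3.3333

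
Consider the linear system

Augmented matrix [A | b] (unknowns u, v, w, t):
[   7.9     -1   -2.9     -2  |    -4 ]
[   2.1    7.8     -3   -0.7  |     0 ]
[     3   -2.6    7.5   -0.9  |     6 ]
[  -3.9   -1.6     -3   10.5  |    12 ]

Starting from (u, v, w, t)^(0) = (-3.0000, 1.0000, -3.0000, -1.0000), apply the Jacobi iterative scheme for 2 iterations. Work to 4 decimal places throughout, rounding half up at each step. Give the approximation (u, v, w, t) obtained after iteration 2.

(0.0847, 1.2626, 1.2614, 1.0685)

Iteration 1:
  u = (-4 - (-1)·1.0000 - (-2.9)·-3.0000 - (-2)·-1.0000) / (7.9) = -1.7342
  v = (0 - (2.1)·-3.0000 - (-3)·-3.0000 - (-0.7)·-1.0000) / (7.8) = -0.4359
  w = (6 - (3)·-3.0000 - (-2.6)·1.0000 - (-0.9)·-1.0000) / (7.5) = 2.2267
  t = (12 - (-3.9)·-3.0000 - (-1.6)·1.0000 - (-3)·-3.0000) / (10.5) = -0.6762
Iteration 2:
  u = (-4 - (-1)·-0.4359 - (-2.9)·2.2267 - (-2)·-0.6762) / (7.9) = 0.0847
  v = (0 - (2.1)·-1.7342 - (-3)·2.2267 - (-0.7)·-0.6762) / (7.8) = 1.2626
  w = (6 - (3)·-1.7342 - (-2.6)·-0.4359 - (-0.9)·-0.6762) / (7.5) = 1.2614
  t = (12 - (-3.9)·-1.7342 - (-1.6)·-0.4359 - (-3)·2.2267) / (10.5) = 1.0685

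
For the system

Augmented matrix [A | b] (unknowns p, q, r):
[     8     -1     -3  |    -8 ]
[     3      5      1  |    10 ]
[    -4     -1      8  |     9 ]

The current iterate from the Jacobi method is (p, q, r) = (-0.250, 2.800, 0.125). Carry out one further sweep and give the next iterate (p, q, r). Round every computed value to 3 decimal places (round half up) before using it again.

(-0.603, 2.125, 1.350)

One sweep:
  p = (-8 - (-1)·2.800 - (-3)·0.125) / (8) = -0.603
  q = (10 - (3)·-0.250 - (1)·0.125) / (5) = 2.125
  r = (9 - (-4)·-0.250 - (-1)·2.800) / (8) = 1.350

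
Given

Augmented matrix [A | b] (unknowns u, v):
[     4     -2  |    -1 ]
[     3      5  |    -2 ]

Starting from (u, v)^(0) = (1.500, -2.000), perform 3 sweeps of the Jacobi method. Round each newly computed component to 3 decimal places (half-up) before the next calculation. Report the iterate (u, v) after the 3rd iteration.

(-0.075, 0.140)

Iteration 1:
  u = (-1 - (-2)·-2.000) / (4) = -1.250
  v = (-2 - (3)·1.500) / (5) = -1.300
Iteration 2:
  u = (-1 - (-2)·-1.300) / (4) = -0.900
  v = (-2 - (3)·-1.250) / (5) = 0.350
Iteration 3:
  u = (-1 - (-2)·0.350) / (4) = -0.075
  v = (-2 - (3)·-0.900) / (5) = 0.140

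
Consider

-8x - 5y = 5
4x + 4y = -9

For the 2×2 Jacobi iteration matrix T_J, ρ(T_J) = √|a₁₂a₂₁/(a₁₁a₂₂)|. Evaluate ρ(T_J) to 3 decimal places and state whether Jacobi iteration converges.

0.791

a₁₂a₂₁/(a₁₁a₂₂) = (-5)·(4) / ((-8)·(4)) = 0.625000
ρ = √|0.625000| = √0.625000 = 0.791
ρ < 1, so Jacobi converges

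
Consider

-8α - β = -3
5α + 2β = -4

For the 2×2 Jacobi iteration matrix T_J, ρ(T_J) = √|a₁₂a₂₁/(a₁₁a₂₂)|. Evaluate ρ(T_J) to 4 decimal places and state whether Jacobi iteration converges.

0.5590

a₁₂a₂₁/(a₁₁a₂₂) = (-1)·(5) / ((-8)·(2)) = 0.312500
ρ = √|0.312500| = √0.312500 = 0.5590
ρ < 1, so Jacobi converges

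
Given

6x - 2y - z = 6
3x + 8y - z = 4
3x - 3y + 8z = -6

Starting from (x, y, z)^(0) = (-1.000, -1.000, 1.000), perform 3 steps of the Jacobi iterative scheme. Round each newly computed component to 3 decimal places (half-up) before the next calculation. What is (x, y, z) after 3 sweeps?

Iteration 1:
  x = (6 - (-2)·-1.000 - (-1)·1.000) / (6) = 0.833
  y = (4 - (3)·-1.000 - (-1)·1.000) / (8) = 1.000
  z = (-6 - (3)·-1.000 - (-3)·-1.000) / (8) = -0.750
Iteration 2:
  x = (6 - (-2)·1.000 - (-1)·-0.750) / (6) = 1.208
  y = (4 - (3)·0.833 - (-1)·-0.750) / (8) = 0.094
  z = (-6 - (3)·0.833 - (-3)·1.000) / (8) = -0.687
Iteration 3:
  x = (6 - (-2)·0.094 - (-1)·-0.687) / (6) = 0.917
  y = (4 - (3)·1.208 - (-1)·-0.687) / (8) = -0.039
  z = (-6 - (3)·1.208 - (-3)·0.094) / (8) = -1.168

(0.917, -0.039, -1.168)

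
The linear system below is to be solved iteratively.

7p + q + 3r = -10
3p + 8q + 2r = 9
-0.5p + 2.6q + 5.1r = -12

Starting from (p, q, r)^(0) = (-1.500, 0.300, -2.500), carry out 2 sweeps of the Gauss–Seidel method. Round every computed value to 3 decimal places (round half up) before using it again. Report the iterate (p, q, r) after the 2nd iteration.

Iteration 1:
  p = (-10 - (1)·0.300 - (3)·-2.500) / (7) = -0.400
  q = (9 - (3)·-0.400 - (2)·-2.500) / (8) = 1.900
  r = (-12 - (-0.5)·-0.400 - (2.6)·1.900) / (5.1) = -3.361
Iteration 2:
  p = (-10 - (1)·1.900 - (3)·-3.361) / (7) = -0.260
  q = (9 - (3)·-0.260 - (2)·-3.361) / (8) = 2.063
  r = (-12 - (-0.5)·-0.260 - (2.6)·2.063) / (5.1) = -3.430

(-0.260, 2.063, -3.430)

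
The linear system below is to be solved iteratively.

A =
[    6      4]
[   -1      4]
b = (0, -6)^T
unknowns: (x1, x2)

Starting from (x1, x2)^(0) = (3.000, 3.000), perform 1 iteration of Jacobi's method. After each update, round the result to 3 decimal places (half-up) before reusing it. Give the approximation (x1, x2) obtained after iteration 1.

Iteration 1:
  x1 = (0 - (4)·3.000) / (6) = -2.000
  x2 = (-6 - (-1)·3.000) / (4) = -0.750

(-2.000, -0.750)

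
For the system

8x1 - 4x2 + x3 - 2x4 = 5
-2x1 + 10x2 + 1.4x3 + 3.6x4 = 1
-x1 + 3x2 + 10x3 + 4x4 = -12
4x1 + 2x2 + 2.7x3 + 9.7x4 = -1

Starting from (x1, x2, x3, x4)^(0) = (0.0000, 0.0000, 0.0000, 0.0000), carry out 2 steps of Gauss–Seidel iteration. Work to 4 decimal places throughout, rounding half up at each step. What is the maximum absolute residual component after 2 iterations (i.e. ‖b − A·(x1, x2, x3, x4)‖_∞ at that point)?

Iteration 1:
  x1 = (5 - (-4)·0.0000 - (1)·0.0000 - (-2)·0.0000) / (8) = 0.6250
  x2 = (1 - (-2)·0.6250 - (1.4)·0.0000 - (3.6)·0.0000) / (10) = 0.2250
  x3 = (-12 - (-1)·0.6250 - (3)·0.2250 - (4)·0.0000) / (10) = -1.2050
  x4 = (-1 - (4)·0.6250 - (2)·0.2250 - (2.7)·-1.2050) / (9.7) = -0.0718
Iteration 2:
  x1 = (5 - (-4)·0.2250 - (1)·-1.2050 - (-2)·-0.0718) / (8) = 0.8702
  x2 = (1 - (-2)·0.8702 - (1.4)·-1.2050 - (3.6)·-0.0718) / (10) = 0.4686
  x3 = (-12 - (-1)·0.8702 - (3)·0.4686 - (4)·-0.0718) / (10) = -1.2248
  x4 = (-1 - (4)·0.8702 - (2)·0.4686 - (2.7)·-1.2248) / (9.7) = -0.2176
Residual b − A·x = (0.7024, 0.5525, 0.5828, -0.0003); ∞-norm = 0.7024

0.7024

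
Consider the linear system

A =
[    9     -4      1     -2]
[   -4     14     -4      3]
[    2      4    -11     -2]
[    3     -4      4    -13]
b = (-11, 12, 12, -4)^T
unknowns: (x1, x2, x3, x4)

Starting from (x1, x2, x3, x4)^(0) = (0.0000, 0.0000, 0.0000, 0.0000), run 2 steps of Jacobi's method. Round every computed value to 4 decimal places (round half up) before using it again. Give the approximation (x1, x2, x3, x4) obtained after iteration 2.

Iteration 1:
  x1 = (-11 - (-4)·0.0000 - (1)·0.0000 - (-2)·0.0000) / (9) = -1.2222
  x2 = (12 - (-4)·0.0000 - (-4)·0.0000 - (3)·0.0000) / (14) = 0.8571
  x3 = (12 - (2)·0.0000 - (4)·0.0000 - (-2)·0.0000) / (-11) = -1.0909
  x4 = (-4 - (3)·0.0000 - (-4)·0.0000 - (4)·0.0000) / (-13) = 0.3077
Iteration 2:
  x1 = (-11 - (-4)·0.8571 - (1)·-1.0909 - (-2)·0.3077) / (9) = -0.6517
  x2 = (12 - (-4)·-1.2222 - (-4)·-1.0909 - (3)·0.3077) / (14) = 0.1303
  x3 = (12 - (2)·-1.2222 - (4)·0.8571 - (-2)·0.3077) / (-11) = -1.0574
  x4 = (-4 - (3)·-1.2222 - (-4)·0.8571 - (4)·-1.0909) / (-13) = -0.5737

(-0.6517, 0.1303, -1.0574, -0.5737)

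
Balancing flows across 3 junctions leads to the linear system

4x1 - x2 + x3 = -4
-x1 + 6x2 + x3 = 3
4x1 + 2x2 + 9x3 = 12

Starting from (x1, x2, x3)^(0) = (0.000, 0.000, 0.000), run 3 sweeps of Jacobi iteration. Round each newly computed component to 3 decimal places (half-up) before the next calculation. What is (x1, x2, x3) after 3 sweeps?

(-1.389, 0.021, 1.846)

Iteration 1:
  x1 = (-4 - (-1)·0.000 - (1)·0.000) / (4) = -1.000
  x2 = (3 - (-1)·0.000 - (1)·0.000) / (6) = 0.500
  x3 = (12 - (4)·0.000 - (2)·0.000) / (9) = 1.333
Iteration 2:
  x1 = (-4 - (-1)·0.500 - (1)·1.333) / (4) = -1.208
  x2 = (3 - (-1)·-1.000 - (1)·1.333) / (6) = 0.111
  x3 = (12 - (4)·-1.000 - (2)·0.500) / (9) = 1.667
Iteration 3:
  x1 = (-4 - (-1)·0.111 - (1)·1.667) / (4) = -1.389
  x2 = (3 - (-1)·-1.208 - (1)·1.667) / (6) = 0.021
  x3 = (12 - (4)·-1.208 - (2)·0.111) / (9) = 1.846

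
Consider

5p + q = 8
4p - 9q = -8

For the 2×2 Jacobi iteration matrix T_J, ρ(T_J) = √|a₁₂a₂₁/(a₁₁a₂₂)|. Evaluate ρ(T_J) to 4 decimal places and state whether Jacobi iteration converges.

a₁₂a₂₁/(a₁₁a₂₂) = (1)·(4) / ((5)·(-9)) = -0.088889
ρ = √|-0.088889| = √0.088889 = 0.2981
ρ < 1, so Jacobi converges

0.2981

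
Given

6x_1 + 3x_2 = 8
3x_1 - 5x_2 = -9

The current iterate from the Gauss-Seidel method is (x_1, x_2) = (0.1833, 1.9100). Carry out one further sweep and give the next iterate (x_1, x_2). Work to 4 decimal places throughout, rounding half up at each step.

(0.3783, 2.0270)

One sweep:
  x_1 = (8 - (3)·1.9100) / (6) = 0.3783
  x_2 = (-9 - (3)·0.3783) / (-5) = 2.0270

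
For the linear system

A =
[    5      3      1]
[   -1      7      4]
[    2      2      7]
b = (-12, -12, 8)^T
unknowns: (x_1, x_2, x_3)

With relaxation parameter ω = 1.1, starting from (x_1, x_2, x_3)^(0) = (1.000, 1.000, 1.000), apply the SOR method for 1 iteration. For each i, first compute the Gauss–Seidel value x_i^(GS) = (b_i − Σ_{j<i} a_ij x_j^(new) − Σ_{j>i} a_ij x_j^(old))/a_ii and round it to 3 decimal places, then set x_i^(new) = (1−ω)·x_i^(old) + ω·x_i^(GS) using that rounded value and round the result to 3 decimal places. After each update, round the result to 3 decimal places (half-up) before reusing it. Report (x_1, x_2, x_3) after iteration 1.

(-3.620, -3.183, 3.296)

Iteration 1:
  x_1: GS value = (-12 - (3)·1.000 - (1)·1.000) / (5) = -3.200;  x_1 ← (1−ω)·1.000 + ω·-3.200 = -3.620
  x_2: GS value = (-12 - (-1)·-3.620 - (4)·1.000) / (7) = -2.803;  x_2 ← (1−ω)·1.000 + ω·-2.803 = -3.183
  x_3: GS value = (8 - (2)·-3.620 - (2)·-3.183) / (7) = 3.087;  x_3 ← (1−ω)·1.000 + ω·3.087 = 3.296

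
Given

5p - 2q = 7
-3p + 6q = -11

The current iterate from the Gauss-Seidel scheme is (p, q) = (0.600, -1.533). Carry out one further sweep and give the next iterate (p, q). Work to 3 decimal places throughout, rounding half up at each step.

One sweep:
  p = (7 - (-2)·-1.533) / (5) = 0.787
  q = (-11 - (-3)·0.787) / (6) = -1.440

(0.787, -1.440)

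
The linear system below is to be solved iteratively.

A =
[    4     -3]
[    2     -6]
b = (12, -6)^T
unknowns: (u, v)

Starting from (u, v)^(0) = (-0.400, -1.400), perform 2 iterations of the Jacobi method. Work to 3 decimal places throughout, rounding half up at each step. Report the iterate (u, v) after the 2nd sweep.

(3.650, 1.650)

Iteration 1:
  u = (12 - (-3)·-1.400) / (4) = 1.950
  v = (-6 - (2)·-0.400) / (-6) = 0.867
Iteration 2:
  u = (12 - (-3)·0.867) / (4) = 3.650
  v = (-6 - (2)·1.950) / (-6) = 1.650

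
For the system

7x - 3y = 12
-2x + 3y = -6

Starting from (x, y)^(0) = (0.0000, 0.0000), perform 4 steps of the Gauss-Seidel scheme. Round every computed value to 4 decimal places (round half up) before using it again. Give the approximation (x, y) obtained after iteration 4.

Iteration 1:
  x = (12 - (-3)·0.0000) / (7) = 1.7143
  y = (-6 - (-2)·1.7143) / (3) = -0.8571
Iteration 2:
  x = (12 - (-3)·-0.8571) / (7) = 1.3470
  y = (-6 - (-2)·1.3470) / (3) = -1.1020
Iteration 3:
  x = (12 - (-3)·-1.1020) / (7) = 1.2420
  y = (-6 - (-2)·1.2420) / (3) = -1.1720
Iteration 4:
  x = (12 - (-3)·-1.1720) / (7) = 1.2120
  y = (-6 - (-2)·1.2120) / (3) = -1.1920

(1.2120, -1.1920)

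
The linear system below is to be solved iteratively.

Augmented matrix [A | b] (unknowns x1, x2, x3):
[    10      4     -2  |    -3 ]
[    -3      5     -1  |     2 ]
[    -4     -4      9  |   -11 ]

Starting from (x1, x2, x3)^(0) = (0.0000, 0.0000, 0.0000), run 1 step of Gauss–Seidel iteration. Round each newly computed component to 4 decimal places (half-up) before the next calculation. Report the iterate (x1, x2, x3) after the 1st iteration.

(-0.3000, 0.2200, -1.2578)

Iteration 1:
  x1 = (-3 - (4)·0.0000 - (-2)·0.0000) / (10) = -0.3000
  x2 = (2 - (-3)·-0.3000 - (-1)·0.0000) / (5) = 0.2200
  x3 = (-11 - (-4)·-0.3000 - (-4)·0.2200) / (9) = -1.2578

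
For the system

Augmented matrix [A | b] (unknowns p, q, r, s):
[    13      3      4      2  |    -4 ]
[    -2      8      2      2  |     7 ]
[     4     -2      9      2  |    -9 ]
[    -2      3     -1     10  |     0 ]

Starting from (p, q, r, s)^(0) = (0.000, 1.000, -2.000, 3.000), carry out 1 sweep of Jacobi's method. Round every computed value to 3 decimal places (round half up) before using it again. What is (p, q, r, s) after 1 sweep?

Iteration 1:
  p = (-4 - (3)·1.000 - (4)·-2.000 - (2)·3.000) / (13) = -0.385
  q = (7 - (-2)·0.000 - (2)·-2.000 - (2)·3.000) / (8) = 0.625
  r = (-9 - (4)·0.000 - (-2)·1.000 - (2)·3.000) / (9) = -1.444
  s = (0 - (-2)·0.000 - (3)·1.000 - (-1)·-2.000) / (10) = -0.500

(-0.385, 0.625, -1.444, -0.500)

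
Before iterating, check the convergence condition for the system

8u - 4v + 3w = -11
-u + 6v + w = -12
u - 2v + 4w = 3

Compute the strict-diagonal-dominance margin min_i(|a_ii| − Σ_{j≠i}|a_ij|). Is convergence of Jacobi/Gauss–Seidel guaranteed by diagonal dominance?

1

row 1: |8| − (4+3) = 1
row 2: |6| − (1+1) = 4
row 3: |4| − (1+2) = 1
minimum over rows = 1 → strictly diagonally dominant (convergence guaranteed)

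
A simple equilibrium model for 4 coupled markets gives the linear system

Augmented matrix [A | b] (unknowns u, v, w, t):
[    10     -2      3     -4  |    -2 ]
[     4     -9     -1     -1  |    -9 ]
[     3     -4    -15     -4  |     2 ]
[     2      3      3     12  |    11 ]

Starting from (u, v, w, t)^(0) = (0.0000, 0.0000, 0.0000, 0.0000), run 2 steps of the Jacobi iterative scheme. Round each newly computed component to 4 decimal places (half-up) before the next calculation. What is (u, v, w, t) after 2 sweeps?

Iteration 1:
  u = (-2 - (-2)·0.0000 - (3)·0.0000 - (-4)·0.0000) / (10) = -0.2000
  v = (-9 - (4)·0.0000 - (-1)·0.0000 - (-1)·0.0000) / (-9) = 1.0000
  w = (2 - (3)·0.0000 - (-4)·0.0000 - (-4)·0.0000) / (-15) = -0.1333
  t = (11 - (2)·0.0000 - (3)·0.0000 - (3)·0.0000) / (12) = 0.9167
Iteration 2:
  u = (-2 - (-2)·1.0000 - (3)·-0.1333 - (-4)·0.9167) / (10) = 0.4067
  v = (-9 - (4)·-0.2000 - (-1)·-0.1333 - (-1)·0.9167) / (-9) = 0.8241
  w = (2 - (3)·-0.2000 - (-4)·1.0000 - (-4)·0.9167) / (-15) = -0.6845
  t = (11 - (2)·-0.2000 - (3)·1.0000 - (3)·-0.1333) / (12) = 0.7333

(0.4067, 0.8241, -0.6845, 0.7333)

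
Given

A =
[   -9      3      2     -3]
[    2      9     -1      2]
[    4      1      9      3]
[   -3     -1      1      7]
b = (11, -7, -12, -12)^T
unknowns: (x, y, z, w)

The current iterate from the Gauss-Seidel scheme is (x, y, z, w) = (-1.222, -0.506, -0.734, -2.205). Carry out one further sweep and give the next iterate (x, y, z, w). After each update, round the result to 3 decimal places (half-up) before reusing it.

(-0.819, -0.187, -0.214, -2.061)

One sweep:
  x = (11 - (3)·-0.506 - (2)·-0.734 - (-3)·-2.205) / (-9) = -0.819
  y = (-7 - (2)·-0.819 - (-1)·-0.734 - (2)·-2.205) / (9) = -0.187
  z = (-12 - (4)·-0.819 - (1)·-0.187 - (3)·-2.205) / (9) = -0.214
  w = (-12 - (-3)·-0.819 - (-1)·-0.187 - (1)·-0.214) / (7) = -2.061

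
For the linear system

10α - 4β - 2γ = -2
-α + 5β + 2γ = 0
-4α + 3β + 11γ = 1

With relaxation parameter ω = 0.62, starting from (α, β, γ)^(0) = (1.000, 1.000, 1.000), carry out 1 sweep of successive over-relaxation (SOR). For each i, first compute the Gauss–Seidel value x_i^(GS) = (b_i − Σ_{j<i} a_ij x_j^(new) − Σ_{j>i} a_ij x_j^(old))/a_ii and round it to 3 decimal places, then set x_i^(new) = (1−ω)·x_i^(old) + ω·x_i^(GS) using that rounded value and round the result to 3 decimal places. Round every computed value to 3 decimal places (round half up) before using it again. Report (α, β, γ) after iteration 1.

Iteration 1:
  α: GS value = (-2 - (-4)·1.000 - (-2)·1.000) / (10) = 0.400;  α ← (1−ω)·1.000 + ω·0.400 = 0.628
  β: GS value = (0 - (-1)·0.628 - (2)·1.000) / (5) = -0.274;  β ← (1−ω)·1.000 + ω·-0.274 = 0.210
  γ: GS value = (1 - (-4)·0.628 - (3)·0.210) / (11) = 0.262;  γ ← (1−ω)·1.000 + ω·0.262 = 0.542

(0.628, 0.210, 0.542)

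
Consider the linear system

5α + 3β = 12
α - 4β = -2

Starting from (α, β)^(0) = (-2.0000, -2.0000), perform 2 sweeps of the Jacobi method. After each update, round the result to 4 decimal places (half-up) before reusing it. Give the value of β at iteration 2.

1.4000

Iteration 1:
  α = (12 - (3)·-2.0000) / (5) = 3.6000
  β = (-2 - (1)·-2.0000) / (-4) = 0.0000
Iteration 2:
  α = (12 - (3)·0.0000) / (5) = 2.4000
  β = (-2 - (1)·3.6000) / (-4) = 1.4000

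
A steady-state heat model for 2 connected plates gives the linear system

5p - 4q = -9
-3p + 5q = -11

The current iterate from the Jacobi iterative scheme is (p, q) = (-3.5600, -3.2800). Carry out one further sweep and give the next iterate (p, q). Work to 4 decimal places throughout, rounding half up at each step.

One sweep:
  p = (-9 - (-4)·-3.2800) / (5) = -4.4240
  q = (-11 - (-3)·-3.5600) / (5) = -4.3360

(-4.4240, -4.3360)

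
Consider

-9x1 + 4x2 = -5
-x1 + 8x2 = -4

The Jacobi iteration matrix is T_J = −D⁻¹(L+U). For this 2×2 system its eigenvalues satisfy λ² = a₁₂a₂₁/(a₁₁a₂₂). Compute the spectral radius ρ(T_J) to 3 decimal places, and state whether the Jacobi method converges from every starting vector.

0.236

a₁₂a₂₁/(a₁₁a₂₂) = (4)·(-1) / ((-9)·(8)) = 0.055556
ρ = √|0.055556| = √0.055556 = 0.236
ρ < 1, so Jacobi converges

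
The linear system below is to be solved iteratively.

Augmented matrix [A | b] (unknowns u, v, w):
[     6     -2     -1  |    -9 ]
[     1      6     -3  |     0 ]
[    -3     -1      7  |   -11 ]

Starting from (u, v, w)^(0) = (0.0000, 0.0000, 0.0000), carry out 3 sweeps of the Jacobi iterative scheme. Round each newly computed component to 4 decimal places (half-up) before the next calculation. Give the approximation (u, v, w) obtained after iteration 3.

(-2.0476, -0.8135, -2.4031)

Iteration 1:
  u = (-9 - (-2)·0.0000 - (-1)·0.0000) / (6) = -1.5000
  v = (0 - (1)·0.0000 - (-3)·0.0000) / (6) = 0.0000
  w = (-11 - (-3)·0.0000 - (-1)·0.0000) / (7) = -1.5714
Iteration 2:
  u = (-9 - (-2)·0.0000 - (-1)·-1.5714) / (6) = -1.7619
  v = (0 - (1)·-1.5000 - (-3)·-1.5714) / (6) = -0.5357
  w = (-11 - (-3)·-1.5000 - (-1)·0.0000) / (7) = -2.2143
Iteration 3:
  u = (-9 - (-2)·-0.5357 - (-1)·-2.2143) / (6) = -2.0476
  v = (0 - (1)·-1.7619 - (-3)·-2.2143) / (6) = -0.8135
  w = (-11 - (-3)·-1.7619 - (-1)·-0.5357) / (7) = -2.4031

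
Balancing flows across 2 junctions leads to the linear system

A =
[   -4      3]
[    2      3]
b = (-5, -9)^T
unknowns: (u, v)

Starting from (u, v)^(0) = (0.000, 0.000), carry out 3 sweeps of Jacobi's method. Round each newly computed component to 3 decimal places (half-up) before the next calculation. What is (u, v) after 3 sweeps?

(-1.625, -2.333)

Iteration 1:
  u = (-5 - (3)·0.000) / (-4) = 1.250
  v = (-9 - (2)·0.000) / (3) = -3.000
Iteration 2:
  u = (-5 - (3)·-3.000) / (-4) = -1.000
  v = (-9 - (2)·1.250) / (3) = -3.833
Iteration 3:
  u = (-5 - (3)·-3.833) / (-4) = -1.625
  v = (-9 - (2)·-1.000) / (3) = -2.333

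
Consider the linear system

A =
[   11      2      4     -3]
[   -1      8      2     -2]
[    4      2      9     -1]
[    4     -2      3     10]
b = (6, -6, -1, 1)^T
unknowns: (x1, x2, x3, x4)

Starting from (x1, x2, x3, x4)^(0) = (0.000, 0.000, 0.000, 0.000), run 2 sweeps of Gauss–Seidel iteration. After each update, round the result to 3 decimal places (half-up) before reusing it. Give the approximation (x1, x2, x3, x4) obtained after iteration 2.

(0.690, -0.662, -0.292, -0.221)

Iteration 1:
  x1 = (6 - (2)·0.000 - (4)·0.000 - (-3)·0.000) / (11) = 0.545
  x2 = (-6 - (-1)·0.545 - (2)·0.000 - (-2)·0.000) / (8) = -0.682
  x3 = (-1 - (4)·0.545 - (2)·-0.682 - (-1)·0.000) / (9) = -0.202
  x4 = (1 - (4)·0.545 - (-2)·-0.682 - (3)·-0.202) / (10) = -0.194
Iteration 2:
  x1 = (6 - (2)·-0.682 - (4)·-0.202 - (-3)·-0.194) / (11) = 0.690
  x2 = (-6 - (-1)·0.690 - (2)·-0.202 - (-2)·-0.194) / (8) = -0.662
  x3 = (-1 - (4)·0.690 - (2)·-0.662 - (-1)·-0.194) / (9) = -0.292
  x4 = (1 - (4)·0.690 - (-2)·-0.662 - (3)·-0.292) / (10) = -0.221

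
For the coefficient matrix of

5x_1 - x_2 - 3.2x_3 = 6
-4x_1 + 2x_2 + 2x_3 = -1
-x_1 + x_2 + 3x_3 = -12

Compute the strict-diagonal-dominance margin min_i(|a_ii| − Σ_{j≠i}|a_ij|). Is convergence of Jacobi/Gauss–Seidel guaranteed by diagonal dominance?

-4

row 1: |5| − (1+3.2) = 0.8
row 2: |2| − (4+2) = -4
row 3: |3| − (1+1) = 1
minimum over rows = -4 → not strictly diagonally dominant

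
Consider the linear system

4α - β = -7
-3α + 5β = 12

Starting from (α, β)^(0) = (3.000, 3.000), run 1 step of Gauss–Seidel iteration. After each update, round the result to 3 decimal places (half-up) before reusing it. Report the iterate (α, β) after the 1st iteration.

(-1.000, 1.800)

Iteration 1:
  α = (-7 - (-1)·3.000) / (4) = -1.000
  β = (12 - (-3)·-1.000) / (5) = 1.800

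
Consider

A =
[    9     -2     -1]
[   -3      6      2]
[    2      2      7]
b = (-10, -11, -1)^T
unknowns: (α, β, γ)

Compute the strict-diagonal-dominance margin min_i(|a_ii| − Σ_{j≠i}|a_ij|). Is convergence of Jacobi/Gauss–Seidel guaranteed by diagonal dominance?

row 1: |9| − (2+1) = 6
row 2: |6| − (3+2) = 1
row 3: |7| − (2+2) = 3
minimum over rows = 1 → strictly diagonally dominant (convergence guaranteed)

1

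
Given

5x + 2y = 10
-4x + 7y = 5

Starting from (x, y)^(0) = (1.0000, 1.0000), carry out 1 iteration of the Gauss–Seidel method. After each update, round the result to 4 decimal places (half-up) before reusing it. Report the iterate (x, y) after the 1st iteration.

(1.6000, 1.6286)

Iteration 1:
  x = (10 - (2)·1.0000) / (5) = 1.6000
  y = (5 - (-4)·1.6000) / (7) = 1.6286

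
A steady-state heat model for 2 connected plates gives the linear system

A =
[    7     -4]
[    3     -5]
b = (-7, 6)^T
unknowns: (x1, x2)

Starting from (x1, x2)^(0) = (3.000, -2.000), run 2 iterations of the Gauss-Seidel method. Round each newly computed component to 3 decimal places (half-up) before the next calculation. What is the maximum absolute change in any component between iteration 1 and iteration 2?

Iteration 1:
  x1 = (-7 - (-4)·-2.000) / (7) = -2.143
  x2 = (6 - (3)·-2.143) / (-5) = -2.486
Iteration 2:
  x1 = (-7 - (-4)·-2.486) / (7) = -2.421
  x2 = (6 - (3)·-2.421) / (-5) = -2.653
Change: (-0.278, -0.167) → max |·| = 0.278

0.278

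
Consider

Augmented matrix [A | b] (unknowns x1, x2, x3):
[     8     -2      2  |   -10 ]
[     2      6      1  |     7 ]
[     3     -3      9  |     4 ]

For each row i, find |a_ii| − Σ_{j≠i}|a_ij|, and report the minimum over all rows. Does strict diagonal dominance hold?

row 1: |8| − (2+2) = 4
row 2: |6| − (2+1) = 3
row 3: |9| − (3+3) = 3
minimum over rows = 3 → strictly diagonally dominant (convergence guaranteed)

3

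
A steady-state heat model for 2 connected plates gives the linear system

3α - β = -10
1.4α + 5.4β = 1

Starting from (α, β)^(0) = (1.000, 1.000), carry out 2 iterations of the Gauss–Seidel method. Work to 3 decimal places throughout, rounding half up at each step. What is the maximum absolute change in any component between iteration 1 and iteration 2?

Iteration 1:
  α = (-10 - (-1)·1.000) / (3) = -3.000
  β = (1 - (1.4)·-3.000) / (5.4) = 0.963
Iteration 2:
  α = (-10 - (-1)·0.963) / (3) = -3.012
  β = (1 - (1.4)·-3.012) / (5.4) = 0.966
Change: (-0.012, 0.003) → max |·| = 0.012

0.012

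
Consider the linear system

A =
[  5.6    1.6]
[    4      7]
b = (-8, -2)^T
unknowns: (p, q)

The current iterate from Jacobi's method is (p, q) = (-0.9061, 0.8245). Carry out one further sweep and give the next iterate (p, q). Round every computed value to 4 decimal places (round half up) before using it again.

(-1.6641, 0.2321)

One sweep:
  p = (-8 - (1.6)·0.8245) / (5.6) = -1.6641
  q = (-2 - (4)·-0.9061) / (7) = 0.2321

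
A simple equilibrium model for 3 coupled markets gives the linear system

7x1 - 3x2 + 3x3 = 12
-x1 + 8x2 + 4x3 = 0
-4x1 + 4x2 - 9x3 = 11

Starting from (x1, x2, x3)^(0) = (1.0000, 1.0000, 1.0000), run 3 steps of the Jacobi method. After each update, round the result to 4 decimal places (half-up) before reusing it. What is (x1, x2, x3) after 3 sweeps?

Iteration 1:
  x1 = (12 - (-3)·1.0000 - (3)·1.0000) / (7) = 1.7143
  x2 = (0 - (-1)·1.0000 - (4)·1.0000) / (8) = -0.3750
  x3 = (11 - (-4)·1.0000 - (4)·1.0000) / (-9) = -1.2222
Iteration 2:
  x1 = (12 - (-3)·-0.3750 - (3)·-1.2222) / (7) = 2.0774
  x2 = (0 - (-1)·1.7143 - (4)·-1.2222) / (8) = 0.8254
  x3 = (11 - (-4)·1.7143 - (4)·-0.3750) / (-9) = -2.1508
Iteration 3:
  x1 = (12 - (-3)·0.8254 - (3)·-2.1508) / (7) = 2.9898
  x2 = (0 - (-1)·2.0774 - (4)·-2.1508) / (8) = 1.3351
  x3 = (11 - (-4)·2.0774 - (4)·0.8254) / (-9) = -1.7787

(2.9898, 1.3351, -1.7787)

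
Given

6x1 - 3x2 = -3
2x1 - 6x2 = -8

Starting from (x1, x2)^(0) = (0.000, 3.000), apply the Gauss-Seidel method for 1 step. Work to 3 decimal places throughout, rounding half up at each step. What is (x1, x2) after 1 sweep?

(1.000, 1.667)

Iteration 1:
  x1 = (-3 - (-3)·3.000) / (6) = 1.000
  x2 = (-8 - (2)·1.000) / (-6) = 1.667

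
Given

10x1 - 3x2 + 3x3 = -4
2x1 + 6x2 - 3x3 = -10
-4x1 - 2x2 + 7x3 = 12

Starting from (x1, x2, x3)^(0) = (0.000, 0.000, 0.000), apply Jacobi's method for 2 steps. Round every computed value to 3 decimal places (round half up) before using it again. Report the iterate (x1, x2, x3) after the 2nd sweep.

Iteration 1:
  x1 = (-4 - (-3)·0.000 - (3)·0.000) / (10) = -0.400
  x2 = (-10 - (2)·0.000 - (-3)·0.000) / (6) = -1.667
  x3 = (12 - (-4)·0.000 - (-2)·0.000) / (7) = 1.714
Iteration 2:
  x1 = (-4 - (-3)·-1.667 - (3)·1.714) / (10) = -1.414
  x2 = (-10 - (2)·-0.400 - (-3)·1.714) / (6) = -0.676
  x3 = (12 - (-4)·-0.400 - (-2)·-1.667) / (7) = 1.009

(-1.414, -0.676, 1.009)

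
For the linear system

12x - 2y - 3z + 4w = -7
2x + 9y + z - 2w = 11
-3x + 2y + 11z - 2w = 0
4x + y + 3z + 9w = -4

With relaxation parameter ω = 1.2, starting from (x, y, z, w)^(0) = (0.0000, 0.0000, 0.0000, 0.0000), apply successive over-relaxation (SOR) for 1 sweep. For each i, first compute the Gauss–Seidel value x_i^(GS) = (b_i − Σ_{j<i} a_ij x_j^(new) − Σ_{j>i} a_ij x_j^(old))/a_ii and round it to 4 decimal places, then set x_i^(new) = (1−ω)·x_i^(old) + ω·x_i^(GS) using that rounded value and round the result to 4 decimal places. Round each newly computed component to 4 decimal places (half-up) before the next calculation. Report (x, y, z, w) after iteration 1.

Iteration 1:
  x: GS value = (-7 - (-2)·0.0000 - (-3)·0.0000 - (4)·0.0000) / (12) = -0.5833;  x ← (1−ω)·0.0000 + ω·-0.5833 = -0.7000
  y: GS value = (11 - (2)·-0.7000 - (1)·0.0000 - (-2)·0.0000) / (9) = 1.3778;  y ← (1−ω)·0.0000 + ω·1.3778 = 1.6534
  z: GS value = (0 - (-3)·-0.7000 - (2)·1.6534 - (-2)·0.0000) / (11) = -0.4915;  z ← (1−ω)·0.0000 + ω·-0.4915 = -0.5898
  w: GS value = (-4 - (4)·-0.7000 - (1)·1.6534 - (3)·-0.5898) / (9) = -0.1204;  w ← (1−ω)·0.0000 + ω·-0.1204 = -0.1445

(-0.7000, 1.6534, -0.5898, -0.1445)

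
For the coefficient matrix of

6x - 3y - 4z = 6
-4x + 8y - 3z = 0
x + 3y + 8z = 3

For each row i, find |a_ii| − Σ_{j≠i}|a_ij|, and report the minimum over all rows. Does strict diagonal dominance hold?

-1

row 1: |6| − (3+4) = -1
row 2: |8| − (4+3) = 1
row 3: |8| − (1+3) = 4
minimum over rows = -1 → not strictly diagonally dominant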